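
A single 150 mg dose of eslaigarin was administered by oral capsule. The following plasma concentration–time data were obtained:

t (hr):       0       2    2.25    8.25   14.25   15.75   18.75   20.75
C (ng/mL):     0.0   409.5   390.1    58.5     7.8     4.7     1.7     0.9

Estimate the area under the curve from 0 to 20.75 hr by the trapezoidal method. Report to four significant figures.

AUC = 2076 ng/mL·hr

Trapezoidal AUC_0→20.75:
  [0→2]: (0.0+409.5)/2 × 2 = 409.5
  [2→2.25]: (409.5+390.1)/2 × 0.25 = 99.95
  [2.25→8.25]: (390.1+58.5)/2 × 6 = 1345.8
  [8.25→14.25]: (58.5+7.8)/2 × 6 = 198.9
  [14.25→15.75]: (7.8+4.7)/2 × 1.5 = 9.375
  [15.75→18.75]: (4.7+1.7)/2 × 3 = 9.6
  [18.75→20.75]: (1.7+0.9)/2 × 2 = 2.6
  Sum = 2075.725 ng/mL·hr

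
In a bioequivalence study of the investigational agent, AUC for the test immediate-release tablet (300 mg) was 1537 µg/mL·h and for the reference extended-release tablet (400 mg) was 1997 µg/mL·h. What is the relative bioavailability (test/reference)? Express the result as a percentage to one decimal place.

F_rel = 102.6%

F_rel = (AUC_test/D_test) / (AUC_ref/D_ref)
      = (1537/300) / (1997/400)
      = 5.12333 / 4.9925 = 1.0262 = 102.62%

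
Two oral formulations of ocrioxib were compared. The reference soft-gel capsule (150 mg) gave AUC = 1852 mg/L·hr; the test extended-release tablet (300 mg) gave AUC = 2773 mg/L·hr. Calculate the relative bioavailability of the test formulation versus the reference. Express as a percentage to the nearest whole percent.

F_rel = (AUC_test/D_test) / (AUC_ref/D_ref)
      = (2773/300) / (1852/150)
      = 9.24333 / 12.3467 = 0.7486 = 74.86%

F_rel = 75%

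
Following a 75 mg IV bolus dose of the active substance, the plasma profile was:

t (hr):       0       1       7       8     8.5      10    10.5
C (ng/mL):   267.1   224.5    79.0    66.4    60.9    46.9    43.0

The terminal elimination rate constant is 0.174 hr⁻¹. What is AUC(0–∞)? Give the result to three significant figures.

Trapezoidal AUC_0→10.5:
  [0→1]: (267.1+224.5)/2 × 1 = 245.8
  [1→7]: (224.5+79.0)/2 × 6 = 910.5
  [7→8]: (79.0+66.4)/2 × 1 = 72.7
  [8→8.5]: (66.4+60.9)/2 × 0.5 = 31.825
  [8.5→10]: (60.9+46.9)/2 × 1.5 = 80.85
  [10→10.5]: (46.9+43.0)/2 × 0.5 = 22.475
  Sum = 1364.15 ng/mL·hr
Extrapolated tail: C_last / k_e = 43.0 / 0.174 = 247.126
AUC_0→∞ = 1364.15 + 247.126 = 1611.276 ng/mL·hr

AUC = 1610 ng/mL·hr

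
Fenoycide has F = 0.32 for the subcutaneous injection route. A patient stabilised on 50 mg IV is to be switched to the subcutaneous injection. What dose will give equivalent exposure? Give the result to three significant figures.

For equal systemic exposure: F × D_ev = D_iv
D_ev = D_iv / F = 50 / 0.32 = 156.25 mg

D_subcutaneous = 156 mg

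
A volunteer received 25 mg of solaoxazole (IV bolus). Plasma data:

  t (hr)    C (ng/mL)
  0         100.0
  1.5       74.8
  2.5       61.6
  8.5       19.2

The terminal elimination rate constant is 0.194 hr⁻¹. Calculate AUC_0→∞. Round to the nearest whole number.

Trapezoidal AUC_0→8.5:
  [0→1.5]: (100.0+74.8)/2 × 1.5 = 131.1
  [1.5→2.5]: (74.8+61.6)/2 × 1 = 68.2
  [2.5→8.5]: (61.6+19.2)/2 × 6 = 242.4
  Sum = 441.7 ng/mL·hr
Extrapolated tail: C_last / k_e = 19.2 / 0.194 = 98.969
AUC_0→∞ = 441.7 + 98.969 = 540.669 ng/mL·hr

AUC = 541 ng/mL·hr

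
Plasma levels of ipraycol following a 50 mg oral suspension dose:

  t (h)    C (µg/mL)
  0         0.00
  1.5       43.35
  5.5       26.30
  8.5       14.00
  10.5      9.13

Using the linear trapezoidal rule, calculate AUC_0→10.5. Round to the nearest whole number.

Trapezoidal AUC_0→10.5:
  [0→1.5]: (0.00+43.35)/2 × 1.5 = 32.5125
  [1.5→5.5]: (43.35+26.30)/2 × 4 = 139.3
  [5.5→8.5]: (26.30+14.00)/2 × 3 = 60.45
  [8.5→10.5]: (14.00+9.13)/2 × 2 = 23.13
  Sum = 255.3925 µg/mL·h

AUC = 255 µg/mL·h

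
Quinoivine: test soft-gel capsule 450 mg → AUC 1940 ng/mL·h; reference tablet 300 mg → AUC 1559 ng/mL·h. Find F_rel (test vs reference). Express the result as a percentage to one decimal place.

F_rel = 83.0%

F_rel = (AUC_test/D_test) / (AUC_ref/D_ref)
      = (1940/450) / (1559/300)
      = 4.31111 / 5.19667 = 0.8296 = 82.96%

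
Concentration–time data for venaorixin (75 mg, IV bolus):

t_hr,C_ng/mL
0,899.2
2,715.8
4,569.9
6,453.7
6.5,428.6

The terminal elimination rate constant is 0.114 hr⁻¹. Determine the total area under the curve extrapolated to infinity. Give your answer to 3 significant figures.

Trapezoidal AUC_0→6.5:
  [0→2]: (899.2+715.8)/2 × 2 = 1615.0
  [2→4]: (715.8+569.9)/2 × 2 = 1285.7
  [4→6]: (569.9+453.7)/2 × 2 = 1023.6
  [6→6.5]: (453.7+428.6)/2 × 0.5 = 220.575
  Sum = 4144.875 ng/mL·hr
Extrapolated tail: C_last / k_e = 428.6 / 0.114 = 3759.649
AUC_0→∞ = 4144.875 + 3759.649 = 7904.524 ng/mL·hr

AUC = 7900 ng/mL·hr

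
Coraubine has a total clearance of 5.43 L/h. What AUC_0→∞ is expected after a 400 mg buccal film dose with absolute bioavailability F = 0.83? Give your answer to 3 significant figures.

AUC_0→∞ = F × Dose / CL
        = 0.83 × 400 / 5.43 = 61.1418 mg/L·h

AUC = 61.1 mg/L·h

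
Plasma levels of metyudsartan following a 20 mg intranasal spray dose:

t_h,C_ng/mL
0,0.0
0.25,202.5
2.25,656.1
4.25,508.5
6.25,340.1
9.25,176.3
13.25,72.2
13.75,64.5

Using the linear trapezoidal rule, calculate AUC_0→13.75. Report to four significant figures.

Trapezoidal AUC_0→13.75:
  [0→0.25]: (0.0+202.5)/2 × 0.25 = 25.3125
  [0.25→2.25]: (202.5+656.1)/2 × 2 = 858.6
  [2.25→4.25]: (656.1+508.5)/2 × 2 = 1164.6
  [4.25→6.25]: (508.5+340.1)/2 × 2 = 848.6
  [6.25→9.25]: (340.1+176.3)/2 × 3 = 774.6
  [9.25→13.25]: (176.3+72.2)/2 × 4 = 497.0
  [13.25→13.75]: (72.2+64.5)/2 × 0.5 = 34.175
  Sum = 4202.8875 ng/mL·h

AUC = 4203 ng/mL·h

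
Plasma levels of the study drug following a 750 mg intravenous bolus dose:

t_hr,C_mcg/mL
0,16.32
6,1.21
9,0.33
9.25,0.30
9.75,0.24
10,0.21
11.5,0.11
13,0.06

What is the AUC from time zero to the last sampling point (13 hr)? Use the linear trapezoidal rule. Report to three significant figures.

AUC = 55.5 mcg/mL·hr

Trapezoidal AUC_0→13:
  [0→6]: (16.32+1.21)/2 × 6 = 52.59
  [6→9]: (1.21+0.33)/2 × 3 = 2.31
  [9→9.25]: (0.33+0.30)/2 × 0.25 = 0.07875
  [9.25→9.75]: (0.30+0.24)/2 × 0.5 = 0.135
  [9.75→10]: (0.24+0.21)/2 × 0.25 = 0.05625
  [10→11.5]: (0.21+0.11)/2 × 1.5 = 0.24
  [11.5→13]: (0.11+0.06)/2 × 1.5 = 0.1275
  Sum = 55.5375 mcg/mL·hr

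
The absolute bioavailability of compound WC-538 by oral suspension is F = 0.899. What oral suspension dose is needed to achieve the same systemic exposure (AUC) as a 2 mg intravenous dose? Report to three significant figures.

For equal systemic exposure: F × D_ev = D_iv
D_ev = D_iv / F = 2 / 0.899 = 2.22469 mg

D_oral = 2.22 mg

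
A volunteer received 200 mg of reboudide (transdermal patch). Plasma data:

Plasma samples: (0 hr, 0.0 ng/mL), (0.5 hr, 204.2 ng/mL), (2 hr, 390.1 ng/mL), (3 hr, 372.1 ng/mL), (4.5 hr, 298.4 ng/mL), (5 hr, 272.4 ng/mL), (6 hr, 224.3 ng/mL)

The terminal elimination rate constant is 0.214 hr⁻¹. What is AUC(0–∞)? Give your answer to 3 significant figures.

Trapezoidal AUC_0→6:
  [0→0.5]: (0.0+204.2)/2 × 0.5 = 51.05
  [0.5→2]: (204.2+390.1)/2 × 1.5 = 445.725
  [2→3]: (390.1+372.1)/2 × 1 = 381.1
  [3→4.5]: (372.1+298.4)/2 × 1.5 = 502.875
  [4.5→5]: (298.4+272.4)/2 × 0.5 = 142.7
  [5→6]: (272.4+224.3)/2 × 1 = 248.35
  Sum = 1771.8 ng/mL·hr
Extrapolated tail: C_last / k_e = 224.3 / 0.214 = 1048.131
AUC_0→∞ = 1771.8 + 1048.131 = 2819.931 ng/mL·hr

AUC = 2820 ng/mL·hr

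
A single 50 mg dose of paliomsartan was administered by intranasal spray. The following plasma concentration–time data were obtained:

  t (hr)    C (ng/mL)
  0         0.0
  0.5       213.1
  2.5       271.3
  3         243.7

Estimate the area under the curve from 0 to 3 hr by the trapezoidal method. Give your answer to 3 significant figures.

Trapezoidal AUC_0→3:
  [0→0.5]: (0.0+213.1)/2 × 0.5 = 53.275
  [0.5→2.5]: (213.1+271.3)/2 × 2 = 484.4
  [2.5→3]: (271.3+243.7)/2 × 0.5 = 128.75
  Sum = 666.425 ng/mL·hr

AUC = 666 ng/mL·hr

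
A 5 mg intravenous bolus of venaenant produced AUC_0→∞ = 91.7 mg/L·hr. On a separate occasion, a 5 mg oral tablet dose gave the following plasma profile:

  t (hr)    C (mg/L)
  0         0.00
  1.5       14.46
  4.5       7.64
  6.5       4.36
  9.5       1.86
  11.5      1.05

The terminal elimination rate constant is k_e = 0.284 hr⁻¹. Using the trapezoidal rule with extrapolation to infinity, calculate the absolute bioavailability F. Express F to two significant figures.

Trapezoidal AUC_0→11.5 (oral tablet):
  [0→1.5]: (0.00+14.46)/2 × 1.5 = 10.845
  [1.5→4.5]: (14.46+7.64)/2 × 3 = 33.15
  [4.5→6.5]: (7.64+4.36)/2 × 2 = 12.0
  [6.5→9.5]: (4.36+1.86)/2 × 3 = 9.33
  [9.5→11.5]: (1.86+1.05)/2 × 2 = 2.91
  Sum = 68.235 mg/L·hr
Tail: C_last/k_e = 1.05/0.284 = 3.697
AUC_0→∞ (oral tablet) = 68.235 + 3.697 = 71.932 mg/L·hr
F = (AUC_ev/D_ev)/(AUC_iv/D_iv) = (71.932/5)/(91.7/5) = 14.3864/18.34 = 0.7844

F = 0.78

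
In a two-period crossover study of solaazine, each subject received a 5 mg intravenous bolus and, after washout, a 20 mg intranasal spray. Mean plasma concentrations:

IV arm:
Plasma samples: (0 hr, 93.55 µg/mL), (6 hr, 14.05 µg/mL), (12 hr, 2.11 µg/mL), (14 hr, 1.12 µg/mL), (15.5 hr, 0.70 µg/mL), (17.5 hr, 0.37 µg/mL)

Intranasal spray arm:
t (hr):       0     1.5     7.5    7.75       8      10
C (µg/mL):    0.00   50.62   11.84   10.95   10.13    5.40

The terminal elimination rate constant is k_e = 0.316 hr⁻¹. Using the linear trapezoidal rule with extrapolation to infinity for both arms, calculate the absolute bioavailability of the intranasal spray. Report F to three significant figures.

Trapezoidal AUC_0→17.5 (IV):
  [0→6]: (93.55+14.05)/2 × 6 = 322.8
  [6→12]: (14.05+2.11)/2 × 6 = 48.48
  [12→14]: (2.11+1.12)/2 × 2 = 3.23
  [14→15.5]: (1.12+0.70)/2 × 1.5 = 1.365
  [15.5→17.5]: (0.70+0.37)/2 × 2 = 1.07
  Sum = 376.945 µg/mL·hr
IV tail: 0.37/0.316 = 1.171; AUC_iv,0→∞ = 376.945 + 1.171 = 378.116 µg/mL·hr
Trapezoidal AUC_0→10 (intranasal spray):
  [0→1.5]: (0.00+50.62)/2 × 1.5 = 37.965
  [1.5→7.5]: (50.62+11.84)/2 × 6 = 187.38
  [7.5→7.75]: (11.84+10.95)/2 × 0.25 = 2.84875
  [7.75→8]: (10.95+10.13)/2 × 0.25 = 2.635
  [8→10]: (10.13+5.40)/2 × 2 = 15.53
  Sum = 246.35875 µg/mL·hr
intranasal spray tail: 5.40/0.316 = 17.089; AUC_ev,0→∞ = 246.35875 + 17.089 = 263.44775 µg/mL·hr
F = (AUC_ev/D_ev)/(AUC_iv/D_iv) = (263.44775/20)/(378.116/5) = 13.1724/75.6232 = 0.1742

F = 0.174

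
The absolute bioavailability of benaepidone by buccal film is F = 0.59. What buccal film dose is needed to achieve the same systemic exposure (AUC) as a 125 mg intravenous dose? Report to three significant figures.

For equal systemic exposure: F × D_ev = D_iv
D_ev = D_iv / F = 125 / 0.59 = 211.864 mg

D_buccal = 212 mg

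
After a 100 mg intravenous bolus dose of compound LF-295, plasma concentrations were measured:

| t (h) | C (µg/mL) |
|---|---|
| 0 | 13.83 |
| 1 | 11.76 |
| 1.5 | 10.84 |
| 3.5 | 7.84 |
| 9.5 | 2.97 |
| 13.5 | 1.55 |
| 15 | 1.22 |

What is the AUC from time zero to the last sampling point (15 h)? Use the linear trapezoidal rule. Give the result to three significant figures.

Trapezoidal AUC_0→15:
  [0→1]: (13.83+11.76)/2 × 1 = 12.795
  [1→1.5]: (11.76+10.84)/2 × 0.5 = 5.65
  [1.5→3.5]: (10.84+7.84)/2 × 2 = 18.68
  [3.5→9.5]: (7.84+2.97)/2 × 6 = 32.43
  [9.5→13.5]: (2.97+1.55)/2 × 4 = 9.04
  [13.5→15]: (1.55+1.22)/2 × 1.5 = 2.0775
  Sum = 80.6725 µg/mL·h

AUC = 80.7 µg/mL·h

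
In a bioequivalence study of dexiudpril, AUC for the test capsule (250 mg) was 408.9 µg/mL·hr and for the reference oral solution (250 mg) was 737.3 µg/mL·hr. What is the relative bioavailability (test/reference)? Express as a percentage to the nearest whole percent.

F_rel = 55%

F_rel = (AUC_test/D_test) / (AUC_ref/D_ref)
      = (408.9/250) / (737.3/250)
      = 1.6356 / 2.9492 = 0.5546 = 55.46%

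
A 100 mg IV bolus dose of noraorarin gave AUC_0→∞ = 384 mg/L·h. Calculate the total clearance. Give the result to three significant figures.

CL = 0.260 L/h

CL = Dose_iv / AUC_0→∞
   = 100 / 384 = 0.260417 L/h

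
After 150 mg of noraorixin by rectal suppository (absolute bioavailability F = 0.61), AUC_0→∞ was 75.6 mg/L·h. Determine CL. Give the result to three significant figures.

CL = 1.21 L/h

CL = F × Dose / AUC_0→∞
   = 0.61 × 150 / 75.6 = 1.21032 L/h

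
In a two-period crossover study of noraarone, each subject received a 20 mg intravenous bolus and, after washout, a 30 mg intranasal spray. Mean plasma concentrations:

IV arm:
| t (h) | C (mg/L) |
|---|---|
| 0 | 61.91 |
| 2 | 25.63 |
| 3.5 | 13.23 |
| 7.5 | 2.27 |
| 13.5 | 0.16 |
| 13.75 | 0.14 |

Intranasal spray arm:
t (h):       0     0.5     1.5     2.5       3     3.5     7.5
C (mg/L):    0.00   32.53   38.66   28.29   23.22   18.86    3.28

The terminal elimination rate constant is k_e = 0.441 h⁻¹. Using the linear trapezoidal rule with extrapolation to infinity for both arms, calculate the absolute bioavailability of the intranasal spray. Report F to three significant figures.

Trapezoidal AUC_0→13.75 (IV):
  [0→2]: (61.91+25.63)/2 × 2 = 87.54
  [2→3.5]: (25.63+13.23)/2 × 1.5 = 29.145
  [3.5→7.5]: (13.23+2.27)/2 × 4 = 31.0
  [7.5→13.5]: (2.27+0.16)/2 × 6 = 7.29
  [13.5→13.75]: (0.16+0.14)/2 × 0.25 = 0.0375
  Sum = 155.0125 mg/L·h
IV tail: 0.14/0.441 = 0.317; AUC_iv,0→∞ = 155.0125 + 0.317 = 155.3295 mg/L·h
Trapezoidal AUC_0→7.5 (intranasal spray):
  [0→0.5]: (0.00+32.53)/2 × 0.5 = 8.1325
  [0.5→1.5]: (32.53+38.66)/2 × 1 = 35.595
  [1.5→2.5]: (38.66+28.29)/2 × 1 = 33.475
  [2.5→3]: (28.29+23.22)/2 × 0.5 = 12.8775
  [3→3.5]: (23.22+18.86)/2 × 0.5 = 10.52
  [3.5→7.5]: (18.86+3.28)/2 × 4 = 44.28
  Sum = 144.88 mg/L·h
intranasal spray tail: 3.28/0.441 = 7.438; AUC_ev,0→∞ = 144.88 + 7.438 = 152.318 mg/L·h
F = (AUC_ev/D_ev)/(AUC_iv/D_iv) = (152.318/30)/(155.3295/20) = 5.07727/7.766475 = 0.6537

F = 0.654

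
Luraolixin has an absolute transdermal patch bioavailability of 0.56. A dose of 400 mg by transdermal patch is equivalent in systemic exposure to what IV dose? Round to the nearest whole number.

Systemic exposure from an extravascular dose = F × D_ev, so the equivalent IV dose is F × D_ev.
D_iv = F × D_ev = 0.56 × 400 = 224 mg

D_iv = 224 mg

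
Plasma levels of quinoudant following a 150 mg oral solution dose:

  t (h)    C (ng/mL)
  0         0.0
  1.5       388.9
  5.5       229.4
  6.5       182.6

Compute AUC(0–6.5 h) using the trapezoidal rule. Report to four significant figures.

Trapezoidal AUC_0→6.5:
  [0→1.5]: (0.0+388.9)/2 × 1.5 = 291.675
  [1.5→5.5]: (388.9+229.4)/2 × 4 = 1236.6
  [5.5→6.5]: (229.4+182.6)/2 × 1 = 206.0
  Sum = 1734.275 ng/mL·h

AUC = 1734 ng/mL·h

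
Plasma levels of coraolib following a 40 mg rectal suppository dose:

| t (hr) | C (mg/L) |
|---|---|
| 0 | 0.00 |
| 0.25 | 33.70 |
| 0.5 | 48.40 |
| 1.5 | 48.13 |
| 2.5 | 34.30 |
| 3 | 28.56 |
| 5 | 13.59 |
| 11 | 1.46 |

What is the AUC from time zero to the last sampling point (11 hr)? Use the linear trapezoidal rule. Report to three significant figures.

Trapezoidal AUC_0→11:
  [0→0.25]: (0.00+33.70)/2 × 0.25 = 4.2125
  [0.25→0.5]: (33.70+48.40)/2 × 0.25 = 10.2625
  [0.5→1.5]: (48.40+48.13)/2 × 1 = 48.265
  [1.5→2.5]: (48.13+34.30)/2 × 1 = 41.215
  [2.5→3]: (34.30+28.56)/2 × 0.5 = 15.715
  [3→5]: (28.56+13.59)/2 × 2 = 42.15
  [5→11]: (13.59+1.46)/2 × 6 = 45.15
  Sum = 206.97 mg/L·hr

AUC = 207 mg/L·hr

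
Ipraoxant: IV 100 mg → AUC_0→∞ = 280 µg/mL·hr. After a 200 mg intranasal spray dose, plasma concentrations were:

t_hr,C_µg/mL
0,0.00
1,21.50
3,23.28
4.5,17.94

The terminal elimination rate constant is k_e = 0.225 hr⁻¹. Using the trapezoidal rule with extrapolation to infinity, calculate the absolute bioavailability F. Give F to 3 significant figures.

Trapezoidal AUC_0→4.5 (intranasal spray):
  [0→1]: (0.00+21.50)/2 × 1 = 10.75
  [1→3]: (21.50+23.28)/2 × 2 = 44.78
  [3→4.5]: (23.28+17.94)/2 × 1.5 = 30.915
  Sum = 86.445 µg/mL·hr
Tail: C_last/k_e = 17.94/0.225 = 79.733
AUC_0→∞ (intranasal spray) = 86.445 + 79.733 = 166.178 µg/mL·hr
F = (AUC_ev/D_ev)/(AUC_iv/D_iv) = (166.178/200)/(280/100) = 0.83089/2.8 = 0.2967

F = 0.297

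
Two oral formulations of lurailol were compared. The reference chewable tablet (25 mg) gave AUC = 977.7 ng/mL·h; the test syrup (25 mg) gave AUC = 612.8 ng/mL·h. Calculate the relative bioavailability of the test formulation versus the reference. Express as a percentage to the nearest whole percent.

F_rel = 63%

F_rel = (AUC_test/D_test) / (AUC_ref/D_ref)
      = (612.8/25) / (977.7/25)
      = 24.512 / 39.108 = 0.6268 = 62.68%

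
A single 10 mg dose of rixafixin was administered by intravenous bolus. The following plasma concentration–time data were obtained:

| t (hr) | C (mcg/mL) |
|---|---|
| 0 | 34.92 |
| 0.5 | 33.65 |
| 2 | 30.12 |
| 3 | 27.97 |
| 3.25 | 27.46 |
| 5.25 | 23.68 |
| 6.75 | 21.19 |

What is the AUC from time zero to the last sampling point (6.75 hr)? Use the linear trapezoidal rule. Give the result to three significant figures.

Trapezoidal AUC_0→6.75:
  [0→0.5]: (34.92+33.65)/2 × 0.5 = 17.1425
  [0.5→2]: (33.65+30.12)/2 × 1.5 = 47.8275
  [2→3]: (30.12+27.97)/2 × 1 = 29.045
  [3→3.25]: (27.97+27.46)/2 × 0.25 = 6.92875
  [3.25→5.25]: (27.46+23.68)/2 × 2 = 51.14
  [5.25→6.75]: (23.68+21.19)/2 × 1.5 = 33.6525
  Sum = 185.73625 mcg/mL·hr

AUC = 186 mcg/mL·hr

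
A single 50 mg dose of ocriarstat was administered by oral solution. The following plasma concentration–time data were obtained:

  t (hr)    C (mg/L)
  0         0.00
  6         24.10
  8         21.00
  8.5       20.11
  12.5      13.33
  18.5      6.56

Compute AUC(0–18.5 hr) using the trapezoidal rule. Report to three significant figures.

Trapezoidal AUC_0→18.5:
  [0→6]: (0.00+24.10)/2 × 6 = 72.3
  [6→8]: (24.10+21.00)/2 × 2 = 45.1
  [8→8.5]: (21.00+20.11)/2 × 0.5 = 10.2775
  [8.5→12.5]: (20.11+13.33)/2 × 4 = 66.88
  [12.5→18.5]: (13.33+6.56)/2 × 6 = 59.67
  Sum = 254.2275 mg/L·hr

AUC = 254 mg/L·hr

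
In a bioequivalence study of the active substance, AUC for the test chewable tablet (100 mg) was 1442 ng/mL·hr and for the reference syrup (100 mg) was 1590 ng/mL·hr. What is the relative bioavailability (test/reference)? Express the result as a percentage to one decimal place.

F_rel = (AUC_test/D_test) / (AUC_ref/D_ref)
      = (1442/100) / (1590/100)
      = 14.42 / 15.9 = 0.9069 = 90.69%

F_rel = 90.7%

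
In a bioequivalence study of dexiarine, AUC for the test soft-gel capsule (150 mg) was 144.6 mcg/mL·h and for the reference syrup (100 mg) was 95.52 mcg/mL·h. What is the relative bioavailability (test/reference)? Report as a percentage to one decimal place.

F_rel = 100.9%

F_rel = (AUC_test/D_test) / (AUC_ref/D_ref)
      = (144.6/150) / (95.52/100)
      = 0.964 / 0.9552 = 1.0092 = 100.92%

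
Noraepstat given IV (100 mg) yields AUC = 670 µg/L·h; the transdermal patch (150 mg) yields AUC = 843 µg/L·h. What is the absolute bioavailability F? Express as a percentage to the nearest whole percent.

F = 84%

F = (AUC_ev / D_ev) / (AUC_iv / D_iv)
  = (843/150) / (670/100)
  = 5.62 / 6.7 = 0.8388
  = 83.88%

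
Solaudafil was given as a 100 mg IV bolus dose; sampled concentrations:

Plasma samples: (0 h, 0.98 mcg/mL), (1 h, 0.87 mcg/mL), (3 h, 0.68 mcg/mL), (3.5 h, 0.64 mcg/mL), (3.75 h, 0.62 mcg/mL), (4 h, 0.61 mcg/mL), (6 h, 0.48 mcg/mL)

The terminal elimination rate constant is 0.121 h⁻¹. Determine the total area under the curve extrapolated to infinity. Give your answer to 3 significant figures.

AUC = 8.17 mcg/mL·h

Trapezoidal AUC_0→6:
  [0→1]: (0.98+0.87)/2 × 1 = 0.925
  [1→3]: (0.87+0.68)/2 × 2 = 1.55
  [3→3.5]: (0.68+0.64)/2 × 0.5 = 0.33
  [3.5→3.75]: (0.64+0.62)/2 × 0.25 = 0.1575
  [3.75→4]: (0.62+0.61)/2 × 0.25 = 0.15375
  [4→6]: (0.61+0.48)/2 × 2 = 1.09
  Sum = 4.20625 mcg/mL·h
Extrapolated tail: C_last / k_e = 0.48 / 0.121 = 3.967
AUC_0→∞ = 4.20625 + 3.967 = 8.17325 mcg/mL·h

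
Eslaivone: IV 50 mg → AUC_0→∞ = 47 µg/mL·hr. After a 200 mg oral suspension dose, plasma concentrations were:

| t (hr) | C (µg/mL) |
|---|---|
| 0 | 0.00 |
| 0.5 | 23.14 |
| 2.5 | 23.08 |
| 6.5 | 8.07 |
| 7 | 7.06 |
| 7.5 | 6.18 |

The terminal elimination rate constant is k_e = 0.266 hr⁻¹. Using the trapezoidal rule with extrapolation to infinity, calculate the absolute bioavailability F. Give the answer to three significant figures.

F = 0.769

Trapezoidal AUC_0→7.5 (oral suspension):
  [0→0.5]: (0.00+23.14)/2 × 0.5 = 5.785
  [0.5→2.5]: (23.14+23.08)/2 × 2 = 46.22
  [2.5→6.5]: (23.08+8.07)/2 × 4 = 62.3
  [6.5→7]: (8.07+7.06)/2 × 0.5 = 3.7825
  [7→7.5]: (7.06+6.18)/2 × 0.5 = 3.31
  Sum = 121.3975 µg/mL·hr
Tail: C_last/k_e = 6.18/0.266 = 23.233
AUC_0→∞ (oral suspension) = 121.3975 + 23.233 = 144.6305 µg/mL·hr
F = (AUC_ev/D_ev)/(AUC_iv/D_iv) = (144.6305/200)/(47/50) = 0.7231525/0.94 = 0.7693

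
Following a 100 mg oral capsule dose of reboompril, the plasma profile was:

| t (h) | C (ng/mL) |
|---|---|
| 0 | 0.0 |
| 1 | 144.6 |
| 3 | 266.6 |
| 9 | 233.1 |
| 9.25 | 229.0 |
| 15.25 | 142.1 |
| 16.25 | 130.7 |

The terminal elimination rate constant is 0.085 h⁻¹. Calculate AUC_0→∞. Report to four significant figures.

AUC = 4828 ng/mL·h

Trapezoidal AUC_0→16.25:
  [0→1]: (0.0+144.6)/2 × 1 = 72.3
  [1→3]: (144.6+266.6)/2 × 2 = 411.2
  [3→9]: (266.6+233.1)/2 × 6 = 1499.1
  [9→9.25]: (233.1+229.0)/2 × 0.25 = 57.7625
  [9.25→15.25]: (229.0+142.1)/2 × 6 = 1113.3
  [15.25→16.25]: (142.1+130.7)/2 × 1 = 136.4
  Sum = 3290.0625 ng/mL·h
Extrapolated tail: C_last / k_e = 130.7 / 0.085 = 1537.647
AUC_0→∞ = 3290.0625 + 1537.647 = 4827.7095 ng/mL·h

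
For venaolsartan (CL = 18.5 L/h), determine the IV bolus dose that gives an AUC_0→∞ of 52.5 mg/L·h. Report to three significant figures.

Dose_iv = CL × AUC_0→∞
     = 18.5 × 52.5 = 971.25 mg

Dose = 971 mg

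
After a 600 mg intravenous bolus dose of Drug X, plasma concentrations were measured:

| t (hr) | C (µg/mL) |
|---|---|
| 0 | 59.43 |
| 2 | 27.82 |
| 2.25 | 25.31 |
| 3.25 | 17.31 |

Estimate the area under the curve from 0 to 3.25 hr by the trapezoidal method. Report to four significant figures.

AUC = 115.2 µg/mL·hr

Trapezoidal AUC_0→3.25:
  [0→2]: (59.43+27.82)/2 × 2 = 87.25
  [2→2.25]: (27.82+25.31)/2 × 0.25 = 6.64125
  [2.25→3.25]: (25.31+17.31)/2 × 1 = 21.31
  Sum = 115.20125 µg/mL·hr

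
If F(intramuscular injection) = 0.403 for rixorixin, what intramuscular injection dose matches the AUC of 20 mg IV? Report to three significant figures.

For equal systemic exposure: F × D_ev = D_iv
D_ev = D_iv / F = 20 / 0.403 = 49.6278 mg

D_intramuscular = 49.6 mg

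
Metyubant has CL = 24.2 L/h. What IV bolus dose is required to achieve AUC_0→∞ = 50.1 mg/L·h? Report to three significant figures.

Dose = 1210 mg

Dose_iv = CL × AUC_0→∞
     = 24.2 × 50.1 = 1212.42 mg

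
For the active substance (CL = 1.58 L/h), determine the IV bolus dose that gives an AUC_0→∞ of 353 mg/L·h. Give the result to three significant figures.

Dose = 558 mg

Dose_iv = CL × AUC_0→∞
     = 1.58 × 353 = 557.74 mg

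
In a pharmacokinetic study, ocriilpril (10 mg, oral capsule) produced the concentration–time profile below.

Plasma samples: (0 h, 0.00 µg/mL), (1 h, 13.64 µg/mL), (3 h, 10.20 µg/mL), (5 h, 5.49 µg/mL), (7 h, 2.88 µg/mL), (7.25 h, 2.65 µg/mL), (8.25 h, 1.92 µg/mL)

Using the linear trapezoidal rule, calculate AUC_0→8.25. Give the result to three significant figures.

AUC = 57.7 µg/mL·h

Trapezoidal AUC_0→8.25:
  [0→1]: (0.00+13.64)/2 × 1 = 6.82
  [1→3]: (13.64+10.20)/2 × 2 = 23.84
  [3→5]: (10.20+5.49)/2 × 2 = 15.69
  [5→7]: (5.49+2.88)/2 × 2 = 8.37
  [7→7.25]: (2.88+2.65)/2 × 0.25 = 0.69125
  [7.25→8.25]: (2.65+1.92)/2 × 1 = 2.285
  Sum = 57.69625 µg/mL·h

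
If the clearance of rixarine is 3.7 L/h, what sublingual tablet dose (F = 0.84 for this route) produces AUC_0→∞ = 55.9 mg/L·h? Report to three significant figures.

Dose = 246 mg

Dose = CL × AUC_0→∞ / F
     = 3.7 × 55.9 / 0.84 = 246.226 mg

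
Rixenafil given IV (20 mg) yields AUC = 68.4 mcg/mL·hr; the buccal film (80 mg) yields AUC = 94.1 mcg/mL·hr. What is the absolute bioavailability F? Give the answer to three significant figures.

F = (AUC_ev / D_ev) / (AUC_iv / D_iv)
  = (94.1/80) / (68.4/20)
  = 1.17625 / 3.42 = 0.3439

F = 0.344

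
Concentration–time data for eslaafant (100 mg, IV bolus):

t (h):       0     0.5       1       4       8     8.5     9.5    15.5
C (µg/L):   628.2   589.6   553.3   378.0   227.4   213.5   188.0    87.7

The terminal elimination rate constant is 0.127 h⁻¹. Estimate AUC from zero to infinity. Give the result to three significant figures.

Trapezoidal AUC_0→15.5:
  [0→0.5]: (628.2+589.6)/2 × 0.5 = 304.45
  [0.5→1]: (589.6+553.3)/2 × 0.5 = 285.725
  [1→4]: (553.3+378.0)/2 × 3 = 1396.95
  [4→8]: (378.0+227.4)/2 × 4 = 1210.8
  [8→8.5]: (227.4+213.5)/2 × 0.5 = 110.225
  [8.5→9.5]: (213.5+188.0)/2 × 1 = 200.75
  [9.5→15.5]: (188.0+87.7)/2 × 6 = 827.1
  Sum = 4336.0 µg/L·h
Extrapolated tail: C_last / k_e = 87.7 / 0.127 = 690.551
AUC_0→∞ = 4336.0 + 690.551 = 5026.551 µg/L·h

AUC = 5030 µg/L·h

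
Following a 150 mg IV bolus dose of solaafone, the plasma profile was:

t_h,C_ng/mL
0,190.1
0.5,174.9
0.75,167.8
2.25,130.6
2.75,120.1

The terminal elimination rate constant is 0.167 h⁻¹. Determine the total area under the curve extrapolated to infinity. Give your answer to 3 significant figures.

AUC = 1140 ng/mL·h

Trapezoidal AUC_0→2.75:
  [0→0.5]: (190.1+174.9)/2 × 0.5 = 91.25
  [0.5→0.75]: (174.9+167.8)/2 × 0.25 = 42.8375
  [0.75→2.25]: (167.8+130.6)/2 × 1.5 = 223.8
  [2.25→2.75]: (130.6+120.1)/2 × 0.5 = 62.675
  Sum = 420.5625 ng/mL·h
Extrapolated tail: C_last / k_e = 120.1 / 0.167 = 719.162
AUC_0→∞ = 420.5625 + 719.162 = 1139.7245 ng/mL·h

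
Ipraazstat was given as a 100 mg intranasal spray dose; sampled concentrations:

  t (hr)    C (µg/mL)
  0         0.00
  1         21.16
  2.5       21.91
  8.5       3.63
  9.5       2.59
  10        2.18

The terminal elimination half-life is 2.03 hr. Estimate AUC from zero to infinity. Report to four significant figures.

AUC = 130.2 µg/mL·hr

Trapezoidal AUC_0→10:
  [0→1]: (0.00+21.16)/2 × 1 = 10.58
  [1→2.5]: (21.16+21.91)/2 × 1.5 = 32.3025
  [2.5→8.5]: (21.91+3.63)/2 × 6 = 76.62
  [8.5→9.5]: (3.63+2.59)/2 × 1 = 3.11
  [9.5→10]: (2.59+2.18)/2 × 0.5 = 1.1925
  Sum = 123.805 µg/mL·hr
k_e = ln2 / t½ = 0.693147 / 2.03 = 0.3415 hr^-1
Extrapolated tail: C_last / k_e = 2.18 / 0.3415 = 6.384
AUC_0→∞ = 123.805 + 6.384 = 130.189 µg/mL·hr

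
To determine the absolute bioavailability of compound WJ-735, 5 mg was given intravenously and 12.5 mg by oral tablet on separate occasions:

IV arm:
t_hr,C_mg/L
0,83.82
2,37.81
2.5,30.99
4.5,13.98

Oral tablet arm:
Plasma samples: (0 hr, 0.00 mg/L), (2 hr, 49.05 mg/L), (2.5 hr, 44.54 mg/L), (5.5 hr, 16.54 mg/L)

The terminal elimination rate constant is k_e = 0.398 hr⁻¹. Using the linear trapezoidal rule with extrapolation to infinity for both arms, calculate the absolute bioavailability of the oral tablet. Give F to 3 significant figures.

F = 0.376

Trapezoidal AUC_0→4.5 (IV):
  [0→2]: (83.82+37.81)/2 × 2 = 121.63
  [2→2.5]: (37.81+30.99)/2 × 0.5 = 17.2
  [2.5→4.5]: (30.99+13.98)/2 × 2 = 44.97
  Sum = 183.8 mg/L·hr
IV tail: 13.98/0.398 = 35.126; AUC_iv,0→∞ = 183.8 + 35.126 = 218.926 mg/L·hr
Trapezoidal AUC_0→5.5 (oral tablet):
  [0→2]: (0.00+49.05)/2 × 2 = 49.05
  [2→2.5]: (49.05+44.54)/2 × 0.5 = 23.3975
  [2.5→5.5]: (44.54+16.54)/2 × 3 = 91.62
  Sum = 164.0675 mg/L·hr
oral tablet tail: 16.54/0.398 = 41.558; AUC_ev,0→∞ = 164.0675 + 41.558 = 205.6255 mg/L·hr
F = (AUC_ev/D_ev)/(AUC_iv/D_iv) = (205.6255/12.5)/(218.926/5) = 16.45004/43.7852 = 0.3757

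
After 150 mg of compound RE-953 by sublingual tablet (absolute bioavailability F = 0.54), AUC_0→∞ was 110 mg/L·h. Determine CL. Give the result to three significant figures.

CL = F × Dose / AUC_0→∞
   = 0.54 × 150 / 110 = 0.736364 L/h

CL = 0.736 L/h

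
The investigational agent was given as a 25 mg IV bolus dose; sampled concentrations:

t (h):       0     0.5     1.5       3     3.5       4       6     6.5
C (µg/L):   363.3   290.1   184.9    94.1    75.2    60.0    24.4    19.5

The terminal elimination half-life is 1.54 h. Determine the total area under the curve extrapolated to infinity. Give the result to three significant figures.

Trapezoidal AUC_0→6.5:
  [0→0.5]: (363.3+290.1)/2 × 0.5 = 163.35
  [0.5→1.5]: (290.1+184.9)/2 × 1 = 237.5
  [1.5→3]: (184.9+94.1)/2 × 1.5 = 209.25
  [3→3.5]: (94.1+75.2)/2 × 0.5 = 42.325
  [3.5→4]: (75.2+60.0)/2 × 0.5 = 33.8
  [4→6]: (60.0+24.4)/2 × 2 = 84.4
  [6→6.5]: (24.4+19.5)/2 × 0.5 = 10.975
  Sum = 781.6 µg/L·h
k_e = ln2 / t½ = 0.693147 / 1.54 = 0.4501 h^-1
Extrapolated tail: C_last / k_e = 19.5 / 0.4501 = 43.324
AUC_0→∞ = 781.6 + 43.324 = 824.924 µg/L·h

AUC = 825 µg/L·h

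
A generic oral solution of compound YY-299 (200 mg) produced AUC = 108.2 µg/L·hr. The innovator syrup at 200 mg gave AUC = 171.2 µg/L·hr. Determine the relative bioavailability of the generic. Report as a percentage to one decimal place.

F_rel = (AUC_test/D_test) / (AUC_ref/D_ref)
      = (108.2/200) / (171.2/200)
      = 0.541 / 0.856 = 0.6320 = 63.20%

F_rel = 63.2%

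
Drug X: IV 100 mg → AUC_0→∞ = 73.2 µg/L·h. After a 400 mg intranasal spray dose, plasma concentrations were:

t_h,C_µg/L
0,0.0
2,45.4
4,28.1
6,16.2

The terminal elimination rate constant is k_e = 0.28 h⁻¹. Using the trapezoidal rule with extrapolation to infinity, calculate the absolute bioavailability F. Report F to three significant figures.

F = 0.755

Trapezoidal AUC_0→6 (intranasal spray):
  [0→2]: (0.0+45.4)/2 × 2 = 45.4
  [2→4]: (45.4+28.1)/2 × 2 = 73.5
  [4→6]: (28.1+16.2)/2 × 2 = 44.3
  Sum = 163.2 µg/L·h
Tail: C_last/k_e = 16.2/0.28 = 57.857
AUC_0→∞ (intranasal spray) = 163.2 + 57.857 = 221.057 µg/L·h
F = (AUC_ev/D_ev)/(AUC_iv/D_iv) = (221.057/400)/(73.2/100) = 0.5526425/0.732 = 0.7550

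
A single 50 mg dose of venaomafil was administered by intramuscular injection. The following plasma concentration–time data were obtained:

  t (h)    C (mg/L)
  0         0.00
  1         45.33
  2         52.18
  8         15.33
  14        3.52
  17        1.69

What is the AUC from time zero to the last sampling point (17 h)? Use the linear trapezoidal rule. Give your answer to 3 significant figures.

Trapezoidal AUC_0→17:
  [0→1]: (0.00+45.33)/2 × 1 = 22.665
  [1→2]: (45.33+52.18)/2 × 1 = 48.755
  [2→8]: (52.18+15.33)/2 × 6 = 202.53
  [8→14]: (15.33+3.52)/2 × 6 = 56.55
  [14→17]: (3.52+1.69)/2 × 3 = 7.815
  Sum = 338.315 mg/L·h

AUC = 338 mg/L·h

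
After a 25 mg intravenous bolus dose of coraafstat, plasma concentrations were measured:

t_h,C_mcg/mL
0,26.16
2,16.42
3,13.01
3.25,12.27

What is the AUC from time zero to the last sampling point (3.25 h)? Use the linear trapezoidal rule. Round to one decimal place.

Trapezoidal AUC_0→3.25:
  [0→2]: (26.16+16.42)/2 × 2 = 42.58
  [2→3]: (16.42+13.01)/2 × 1 = 14.715
  [3→3.25]: (13.01+12.27)/2 × 0.25 = 3.16
  Sum = 60.455 mcg/mL·h

AUC = 60.5 mcg/mL·h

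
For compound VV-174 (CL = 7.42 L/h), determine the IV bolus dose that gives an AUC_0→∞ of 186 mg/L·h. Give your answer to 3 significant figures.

Dose = 1380 mg

Dose_iv = CL × AUC_0→∞
     = 7.42 × 186 = 1380.12 mg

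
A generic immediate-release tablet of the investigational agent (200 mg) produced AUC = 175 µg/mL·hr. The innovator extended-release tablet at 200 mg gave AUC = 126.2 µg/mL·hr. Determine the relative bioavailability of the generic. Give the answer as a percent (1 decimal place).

F_rel = (AUC_test/D_test) / (AUC_ref/D_ref)
      = (175/200) / (126.2/200)
      = 0.875 / 0.631 = 1.3867 = 138.67%

F_rel = 138.7%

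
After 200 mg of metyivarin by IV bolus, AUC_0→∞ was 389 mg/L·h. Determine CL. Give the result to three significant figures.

CL = Dose_iv / AUC_0→∞
   = 200 / 389 = 0.514139 L/h

CL = 0.514 L/h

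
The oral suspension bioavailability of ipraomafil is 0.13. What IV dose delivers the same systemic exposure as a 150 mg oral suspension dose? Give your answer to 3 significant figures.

Systemic exposure from an extravascular dose = F × D_ev, so the equivalent IV dose is F × D_ev.
D_iv = F × D_ev = 0.13 × 150 = 19.5 mg

D_iv = 19.5 mg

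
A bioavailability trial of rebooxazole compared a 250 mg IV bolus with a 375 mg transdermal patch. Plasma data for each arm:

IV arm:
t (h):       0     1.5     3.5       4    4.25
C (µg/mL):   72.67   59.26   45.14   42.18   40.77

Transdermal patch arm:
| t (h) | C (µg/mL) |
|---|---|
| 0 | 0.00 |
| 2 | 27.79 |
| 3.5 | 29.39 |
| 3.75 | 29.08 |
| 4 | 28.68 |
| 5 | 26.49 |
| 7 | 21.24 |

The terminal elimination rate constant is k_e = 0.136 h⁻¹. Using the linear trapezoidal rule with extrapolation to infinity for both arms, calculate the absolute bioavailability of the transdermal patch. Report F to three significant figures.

Trapezoidal AUC_0→4.25 (IV):
  [0→1.5]: (72.67+59.26)/2 × 1.5 = 98.9475
  [1.5→3.5]: (59.26+45.14)/2 × 2 = 104.4
  [3.5→4]: (45.14+42.18)/2 × 0.5 = 21.83
  [4→4.25]: (42.18+40.77)/2 × 0.25 = 10.36875
  Sum = 235.54625 µg/mL·h
IV tail: 40.77/0.136 = 299.779; AUC_iv,0→∞ = 235.54625 + 299.779 = 535.32525 µg/mL·h
Trapezoidal AUC_0→7 (transdermal patch):
  [0→2]: (0.00+27.79)/2 × 2 = 27.79
  [2→3.5]: (27.79+29.39)/2 × 1.5 = 42.885
  [3.5→3.75]: (29.39+29.08)/2 × 0.25 = 7.30875
  [3.75→4]: (29.08+28.68)/2 × 0.25 = 7.22
  [4→5]: (28.68+26.49)/2 × 1 = 27.585
  [5→7]: (26.49+21.24)/2 × 2 = 47.73
  Sum = 160.51875 µg/mL·h
transdermal patch tail: 21.24/0.136 = 156.176; AUC_ev,0→∞ = 160.51875 + 156.176 = 316.69475 µg/mL·h
F = (AUC_ev/D_ev)/(AUC_iv/D_iv) = (316.69475/375)/(535.32525/250) = 0.844519/2.141301 = 0.3944

F = 0.394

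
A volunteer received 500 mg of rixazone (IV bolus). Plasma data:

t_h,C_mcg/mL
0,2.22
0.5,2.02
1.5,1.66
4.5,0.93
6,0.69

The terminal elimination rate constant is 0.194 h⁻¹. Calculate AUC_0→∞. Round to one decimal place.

Trapezoidal AUC_0→6:
  [0→0.5]: (2.22+2.02)/2 × 0.5 = 1.06
  [0.5→1.5]: (2.02+1.66)/2 × 1 = 1.84
  [1.5→4.5]: (1.66+0.93)/2 × 3 = 3.885
  [4.5→6]: (0.93+0.69)/2 × 1.5 = 1.215
  Sum = 8.0 mcg/mL·h
Extrapolated tail: C_last / k_e = 0.69 / 0.194 = 3.557
AUC_0→∞ = 8.0 + 3.557 = 11.557 mcg/mL·h

AUC = 11.6 mcg/mL·h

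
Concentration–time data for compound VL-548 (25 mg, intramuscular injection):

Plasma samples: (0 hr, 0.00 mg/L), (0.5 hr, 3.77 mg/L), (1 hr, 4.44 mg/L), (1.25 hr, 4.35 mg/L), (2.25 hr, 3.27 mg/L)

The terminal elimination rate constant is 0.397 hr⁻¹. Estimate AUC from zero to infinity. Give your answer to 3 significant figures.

AUC = 16.1 mg/L·hr

Trapezoidal AUC_0→2.25:
  [0→0.5]: (0.00+3.77)/2 × 0.5 = 0.9425
  [0.5→1]: (3.77+4.44)/2 × 0.5 = 2.0525
  [1→1.25]: (4.44+4.35)/2 × 0.25 = 1.09875
  [1.25→2.25]: (4.35+3.27)/2 × 1 = 3.81
  Sum = 7.90375 mg/L·hr
Extrapolated tail: C_last / k_e = 3.27 / 0.397 = 8.237
AUC_0→∞ = 7.90375 + 8.237 = 16.14075 mg/L·hr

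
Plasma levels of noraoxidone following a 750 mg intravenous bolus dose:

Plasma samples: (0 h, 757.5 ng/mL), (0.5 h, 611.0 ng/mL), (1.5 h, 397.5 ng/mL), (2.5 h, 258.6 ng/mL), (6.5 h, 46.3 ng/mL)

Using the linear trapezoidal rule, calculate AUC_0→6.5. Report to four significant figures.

AUC = 1784 ng/mL·h

Trapezoidal AUC_0→6.5:
  [0→0.5]: (757.5+611.0)/2 × 0.5 = 342.125
  [0.5→1.5]: (611.0+397.5)/2 × 1 = 504.25
  [1.5→2.5]: (397.5+258.6)/2 × 1 = 328.05
  [2.5→6.5]: (258.6+46.3)/2 × 4 = 609.8
  Sum = 1784.225 ng/mL·h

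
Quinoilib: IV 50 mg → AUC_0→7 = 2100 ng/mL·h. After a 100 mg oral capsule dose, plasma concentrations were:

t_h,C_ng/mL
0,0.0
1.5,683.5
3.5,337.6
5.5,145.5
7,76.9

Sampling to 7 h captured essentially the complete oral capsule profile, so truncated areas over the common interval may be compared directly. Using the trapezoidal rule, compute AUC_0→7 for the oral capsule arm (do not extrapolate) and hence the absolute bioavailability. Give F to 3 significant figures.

Trapezoidal AUC_0→7 (oral capsule):
  [0→1.5]: (0.0+683.5)/2 × 1.5 = 512.625
  [1.5→3.5]: (683.5+337.6)/2 × 2 = 1021.1
  [3.5→5.5]: (337.6+145.5)/2 × 2 = 483.1
  [5.5→7]: (145.5+76.9)/2 × 1.5 = 166.8
  Sum = 2183.625 ng/mL·h
F = (AUC_ev/D_ev)/(AUC_iv/D_iv) = (2183.625/100)/(2100/50) = 21.83625/42 = 0.5199

F = 0.520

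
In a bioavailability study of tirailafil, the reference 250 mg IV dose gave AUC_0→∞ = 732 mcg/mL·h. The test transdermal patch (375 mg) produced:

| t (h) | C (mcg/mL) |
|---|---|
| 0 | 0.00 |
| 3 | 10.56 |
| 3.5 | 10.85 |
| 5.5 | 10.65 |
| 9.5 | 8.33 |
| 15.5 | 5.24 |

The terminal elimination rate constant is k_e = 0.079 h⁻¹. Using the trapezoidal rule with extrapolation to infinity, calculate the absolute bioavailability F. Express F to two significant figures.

F = 0.17

Trapezoidal AUC_0→15.5 (transdermal patch):
  [0→3]: (0.00+10.56)/2 × 3 = 15.84
  [3→3.5]: (10.56+10.85)/2 × 0.5 = 5.3525
  [3.5→5.5]: (10.85+10.65)/2 × 2 = 21.5
  [5.5→9.5]: (10.65+8.33)/2 × 4 = 37.96
  [9.5→15.5]: (8.33+5.24)/2 × 6 = 40.71
  Sum = 121.3625 mcg/mL·h
Tail: C_last/k_e = 5.24/0.079 = 66.329
AUC_0→∞ (transdermal patch) = 121.3625 + 66.329 = 187.6915 mcg/mL·h
F = (AUC_ev/D_ev)/(AUC_iv/D_iv) = (187.6915/375)/(732/250) = 0.500511/2.928 = 0.1709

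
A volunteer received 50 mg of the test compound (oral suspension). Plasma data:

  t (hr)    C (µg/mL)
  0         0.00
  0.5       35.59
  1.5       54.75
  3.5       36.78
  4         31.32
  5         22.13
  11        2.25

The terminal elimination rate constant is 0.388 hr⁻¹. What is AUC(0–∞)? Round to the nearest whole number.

AUC = 268 µg/mL·hr

Trapezoidal AUC_0→11:
  [0→0.5]: (0.00+35.59)/2 × 0.5 = 8.8975
  [0.5→1.5]: (35.59+54.75)/2 × 1 = 45.17
  [1.5→3.5]: (54.75+36.78)/2 × 2 = 91.53
  [3.5→4]: (36.78+31.32)/2 × 0.5 = 17.025
  [4→5]: (31.32+22.13)/2 × 1 = 26.725
  [5→11]: (22.13+2.25)/2 × 6 = 73.14
  Sum = 262.4875 µg/mL·hr
Extrapolated tail: C_last / k_e = 2.25 / 0.388 = 5.799
AUC_0→∞ = 262.4875 + 5.799 = 268.2865 µg/mL·hr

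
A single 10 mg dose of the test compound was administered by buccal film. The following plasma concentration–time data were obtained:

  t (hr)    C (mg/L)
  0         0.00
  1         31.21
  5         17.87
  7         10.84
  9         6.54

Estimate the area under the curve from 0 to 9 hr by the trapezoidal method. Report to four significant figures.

Trapezoidal AUC_0→9:
  [0→1]: (0.00+31.21)/2 × 1 = 15.605
  [1→5]: (31.21+17.87)/2 × 4 = 98.16
  [5→7]: (17.87+10.84)/2 × 2 = 28.71
  [7→9]: (10.84+6.54)/2 × 2 = 17.38
  Sum = 159.855 mg/L·hr

AUC = 159.9 mg/L·hr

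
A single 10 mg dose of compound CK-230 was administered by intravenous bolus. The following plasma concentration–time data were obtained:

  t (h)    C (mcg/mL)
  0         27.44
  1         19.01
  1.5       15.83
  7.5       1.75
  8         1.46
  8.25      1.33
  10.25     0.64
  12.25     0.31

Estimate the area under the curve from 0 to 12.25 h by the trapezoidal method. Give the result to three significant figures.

Trapezoidal AUC_0→12.25:
  [0→1]: (27.44+19.01)/2 × 1 = 23.225
  [1→1.5]: (19.01+15.83)/2 × 0.5 = 8.71
  [1.5→7.5]: (15.83+1.75)/2 × 6 = 52.74
  [7.5→8]: (1.75+1.46)/2 × 0.5 = 0.8025
  [8→8.25]: (1.46+1.33)/2 × 0.25 = 0.34875
  [8.25→10.25]: (1.33+0.64)/2 × 2 = 1.97
  [10.25→12.25]: (0.64+0.31)/2 × 2 = 0.95
  Sum = 88.74625 mcg/mL·h

AUC = 88.7 mcg/mL·h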